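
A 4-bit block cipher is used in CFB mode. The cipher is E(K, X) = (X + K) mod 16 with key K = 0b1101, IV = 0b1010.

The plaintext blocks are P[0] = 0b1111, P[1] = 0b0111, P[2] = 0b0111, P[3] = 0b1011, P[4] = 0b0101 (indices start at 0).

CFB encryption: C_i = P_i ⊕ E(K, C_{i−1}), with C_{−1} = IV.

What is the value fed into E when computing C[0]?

0b1010

C[0]: E(K, 0b1010) = 0b0111; 0b1111 ⊕ 0b0111 = 0b1000.
So the input to E for block [0] is 0b1010.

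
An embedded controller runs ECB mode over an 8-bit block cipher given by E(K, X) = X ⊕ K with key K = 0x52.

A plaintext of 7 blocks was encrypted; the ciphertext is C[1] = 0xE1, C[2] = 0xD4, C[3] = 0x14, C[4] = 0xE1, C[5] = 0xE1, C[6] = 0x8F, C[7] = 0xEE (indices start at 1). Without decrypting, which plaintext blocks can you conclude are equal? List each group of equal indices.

ECB encrypts each block independently with the same key, so equal ciphertext blocks imply equal plaintext blocks.
C[1] = C[4] = C[5] = 0xE1, so P[1] = P[4] = P[5].

P[1] = P[4] = P[5]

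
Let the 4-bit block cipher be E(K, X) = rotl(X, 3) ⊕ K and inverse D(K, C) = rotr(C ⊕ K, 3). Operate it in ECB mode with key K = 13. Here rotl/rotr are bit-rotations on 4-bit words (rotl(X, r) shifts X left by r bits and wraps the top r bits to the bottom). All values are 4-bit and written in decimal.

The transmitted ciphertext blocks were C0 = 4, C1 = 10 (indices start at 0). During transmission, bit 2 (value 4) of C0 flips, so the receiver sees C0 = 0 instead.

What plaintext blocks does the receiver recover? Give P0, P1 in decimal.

P0 = 11, P1 = 14

ECB decryption: P_i = D(K, C_i).
Only C0 changed, to 0. In ECB, a change in C_i affects only P_i. Decrypting the received ciphertext:
P0: D(K, 0) = 11.
P1: D(K, 10) = 14.
Blocks that differ from the original plaintext: P0.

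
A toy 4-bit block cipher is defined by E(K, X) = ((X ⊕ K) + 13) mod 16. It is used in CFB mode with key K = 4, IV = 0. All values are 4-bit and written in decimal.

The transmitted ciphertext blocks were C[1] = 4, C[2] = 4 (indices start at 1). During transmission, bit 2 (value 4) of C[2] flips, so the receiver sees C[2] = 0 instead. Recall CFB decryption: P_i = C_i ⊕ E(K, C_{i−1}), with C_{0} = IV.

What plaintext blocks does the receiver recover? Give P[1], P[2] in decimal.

Only C[2] changed, to 0. In CFB, a change in C_i flips the same bit in P_i and garbles P_{i+1}. Decrypting the received ciphertext:
P[1]: E(K, 0) = 1; 4 ⊕ 1 = 5.
P[2]: E(K, 4) = 13; 0 ⊕ 13 = 13.
Blocks that differ from the original plaintext: P[2].

P[1] = 5, P[2] = 13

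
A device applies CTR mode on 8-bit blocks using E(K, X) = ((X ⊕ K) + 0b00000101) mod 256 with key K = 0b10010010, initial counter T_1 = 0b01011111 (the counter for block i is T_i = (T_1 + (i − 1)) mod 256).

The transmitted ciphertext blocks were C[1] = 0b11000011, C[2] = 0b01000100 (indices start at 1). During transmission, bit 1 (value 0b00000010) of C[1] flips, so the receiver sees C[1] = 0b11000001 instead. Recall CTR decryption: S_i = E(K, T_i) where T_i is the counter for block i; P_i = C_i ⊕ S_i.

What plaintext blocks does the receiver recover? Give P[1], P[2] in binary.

P[1] = 0b00010011, P[2] = 0b10110011

Only C[1] changed, to 0b11000001. In CTR, a change in C_i flips the same bit in P_i only; the keystream is unaffected. Decrypting the received ciphertext:
P[1]: T = 0b01011111, S = E(K, T) = 0b11010010; 0b11000001 ⊕ 0b11010010 = 0b00010011.
P[2]: T = 0b01100000, S = E(K, T) = 0b11110111; 0b01000100 ⊕ 0b11110111 = 0b10110011.
Blocks that differ from the original plaintext: P[1].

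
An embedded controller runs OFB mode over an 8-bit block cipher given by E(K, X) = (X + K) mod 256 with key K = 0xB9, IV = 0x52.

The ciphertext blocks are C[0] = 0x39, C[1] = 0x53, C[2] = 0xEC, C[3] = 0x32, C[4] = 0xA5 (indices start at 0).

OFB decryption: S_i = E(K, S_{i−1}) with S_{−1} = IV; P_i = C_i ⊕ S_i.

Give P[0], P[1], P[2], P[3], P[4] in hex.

P[0]: S = E(K, 0x52) = 0x0B; 0x39 ⊕ 0x0B = 0x32.
P[1]: S = E(K, 0x0B) = 0xC4; 0x53 ⊕ 0xC4 = 0x97.
P[2]: S = E(K, 0xC4) = 0x7D; 0xEC ⊕ 0x7D = 0x91.
P[3]: S = E(K, 0x7D) = 0x36; 0x32 ⊕ 0x36 = 0x04.
P[4]: S = E(K, 0x36) = 0xEF; 0xA5 ⊕ 0xEF = 0x4A.

P[0] = 0x32, P[1] = 0x97, P[2] = 0x91, P[3] = 0x04, P[4] = 0x4A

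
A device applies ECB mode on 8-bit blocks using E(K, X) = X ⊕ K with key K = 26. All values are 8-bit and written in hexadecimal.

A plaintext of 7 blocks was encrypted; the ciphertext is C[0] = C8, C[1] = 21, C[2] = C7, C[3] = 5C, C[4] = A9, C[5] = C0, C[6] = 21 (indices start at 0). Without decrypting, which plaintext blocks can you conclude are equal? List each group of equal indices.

P[1] = P[6]

ECB encrypts each block independently with the same key, so equal ciphertext blocks imply equal plaintext blocks.
C[1] = C[6] = 21, so P[1] = P[6].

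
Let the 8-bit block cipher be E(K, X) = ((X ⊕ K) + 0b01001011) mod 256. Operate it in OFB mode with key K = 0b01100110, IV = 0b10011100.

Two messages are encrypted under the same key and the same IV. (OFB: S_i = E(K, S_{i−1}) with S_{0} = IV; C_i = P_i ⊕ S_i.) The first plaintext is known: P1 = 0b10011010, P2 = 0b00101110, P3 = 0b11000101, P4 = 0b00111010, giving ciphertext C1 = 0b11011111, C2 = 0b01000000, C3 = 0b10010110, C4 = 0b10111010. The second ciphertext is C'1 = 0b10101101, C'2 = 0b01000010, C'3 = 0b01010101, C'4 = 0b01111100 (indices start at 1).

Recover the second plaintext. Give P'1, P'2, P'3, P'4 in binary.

P'1 = 0b11101000, P'2 = 0b00101100, P'3 = 0b00000110, P'4 = 0b11111100

In OFB with a reused IV, both messages share the same keystream S_i, so C_i ⊕ C'_i = P_i ⊕ P'_i and thus P'_i = P_i ⊕ C_i ⊕ C'_i.
P'1: 0b10011010 ⊕ 0b11011111 ⊕ 0b10101101 = 0b11101000.
P'2: 0b00101110 ⊕ 0b01000000 ⊕ 0b01000010 = 0b00101100.
P'3: 0b11000101 ⊕ 0b10010110 ⊕ 0b01010101 = 0b00000110.
P'4: 0b00111010 ⊕ 0b10111010 ⊕ 0b01111100 = 0b11111100.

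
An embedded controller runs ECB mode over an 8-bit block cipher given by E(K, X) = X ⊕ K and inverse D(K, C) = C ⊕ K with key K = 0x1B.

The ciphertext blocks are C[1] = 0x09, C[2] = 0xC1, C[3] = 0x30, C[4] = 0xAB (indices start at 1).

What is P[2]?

P[2] = 0xDA

ECB decryption: P_i = D(K, C_i).
P[2]: D(K, 0xC1) = 0xDA.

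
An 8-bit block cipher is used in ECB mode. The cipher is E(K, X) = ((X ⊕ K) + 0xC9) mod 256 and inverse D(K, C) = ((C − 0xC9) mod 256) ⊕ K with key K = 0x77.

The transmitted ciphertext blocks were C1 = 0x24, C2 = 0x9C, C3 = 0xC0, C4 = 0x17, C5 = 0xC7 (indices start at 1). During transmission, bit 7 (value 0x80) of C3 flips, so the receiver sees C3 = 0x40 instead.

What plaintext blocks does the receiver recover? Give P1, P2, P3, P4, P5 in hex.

P1 = 0x2C, P2 = 0xA4, P3 = 0x00, P4 = 0x39, P5 = 0x89

ECB decryption: P_i = D(K, C_i).
Only C3 changed, to 0x40. In ECB, a change in C_i affects only P_i. Decrypting the received ciphertext:
P1: D(K, 0x24) = 0x2C.
P2: D(K, 0x9C) = 0xA4.
P3: D(K, 0x40) = 0x00.
P4: D(K, 0x17) = 0x39.
P5: D(K, 0xC7) = 0x89.
Blocks that differ from the original plaintext: P3.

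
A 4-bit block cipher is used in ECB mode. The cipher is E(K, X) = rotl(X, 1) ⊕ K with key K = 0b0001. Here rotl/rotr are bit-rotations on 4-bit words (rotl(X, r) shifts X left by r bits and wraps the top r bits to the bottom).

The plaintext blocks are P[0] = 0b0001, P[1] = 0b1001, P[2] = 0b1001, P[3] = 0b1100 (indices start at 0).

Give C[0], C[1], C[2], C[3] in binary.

C[0] = 0b0011, C[1] = 0b0010, C[2] = 0b0010, C[3] = 0b1000

ECB encryption: C_i = E(K, P_i).
C[0]: E(K, 0b0001) = 0b0011.
C[1]: E(K, 0b1001) = 0b0010.
C[2]: E(K, 0b1001) = 0b0010.
C[3]: E(K, 0b1100) = 0b1000.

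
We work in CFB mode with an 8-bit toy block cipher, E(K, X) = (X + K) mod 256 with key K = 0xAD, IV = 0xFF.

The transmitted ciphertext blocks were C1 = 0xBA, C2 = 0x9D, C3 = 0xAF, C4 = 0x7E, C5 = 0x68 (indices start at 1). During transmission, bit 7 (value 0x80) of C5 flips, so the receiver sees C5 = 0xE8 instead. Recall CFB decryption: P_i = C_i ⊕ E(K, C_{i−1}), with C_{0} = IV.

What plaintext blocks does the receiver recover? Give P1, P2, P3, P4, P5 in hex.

P1 = 0x16, P2 = 0xFA, P3 = 0xE5, P4 = 0x22, P5 = 0xC3

Only C5 changed, to 0xE8. In CFB, a change in C_i flips the same bit in P_i and garbles P_{i+1}. Decrypting the received ciphertext:
P1: E(K, 0xFF) = 0xAC; 0xBA ⊕ 0xAC = 0x16.
P2: E(K, 0xBA) = 0x67; 0x9D ⊕ 0x67 = 0xFA.
P3: E(K, 0x9D) = 0x4A; 0xAF ⊕ 0x4A = 0xE5.
P4: E(K, 0xAF) = 0x5C; 0x7E ⊕ 0x5C = 0x22.
P5: E(K, 0x7E) = 0x2B; 0xE8 ⊕ 0x2B = 0xC3.
Blocks that differ from the original plaintext: P5.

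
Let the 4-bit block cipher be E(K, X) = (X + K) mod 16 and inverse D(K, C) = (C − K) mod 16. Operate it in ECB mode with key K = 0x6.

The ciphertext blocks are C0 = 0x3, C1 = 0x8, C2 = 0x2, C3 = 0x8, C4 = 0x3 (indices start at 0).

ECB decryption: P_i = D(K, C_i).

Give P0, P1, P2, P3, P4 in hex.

P0: D(K, 0x3) = 0xD.
P1: D(K, 0x8) = 0x2.
P2: D(K, 0x2) = 0xC.
P3: D(K, 0x8) = 0x2.
P4: D(K, 0x3) = 0xD.

P0 = 0xD, P1 = 0x2, P2 = 0xC, P3 = 0x2, P4 = 0xD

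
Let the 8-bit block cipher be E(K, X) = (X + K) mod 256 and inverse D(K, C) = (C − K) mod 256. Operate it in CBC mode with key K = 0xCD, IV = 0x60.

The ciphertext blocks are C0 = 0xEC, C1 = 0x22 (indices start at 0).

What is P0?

CBC decryption: P_i = D(K, C_i) ⊕ C_{i−1}, with C_{−1} = IV.
P0: D(K, 0xEC) = 0x1F; 0x1F ⊕ 0x60 = 0x7F.

P0 = 0x7F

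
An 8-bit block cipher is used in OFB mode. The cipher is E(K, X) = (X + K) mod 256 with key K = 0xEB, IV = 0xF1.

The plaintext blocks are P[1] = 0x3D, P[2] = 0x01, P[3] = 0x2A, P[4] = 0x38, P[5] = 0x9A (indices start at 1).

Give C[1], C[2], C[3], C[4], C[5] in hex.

OFB encryption: S_i = E(K, S_{i−1}) with S_{0} = IV; C_i = P_i ⊕ S_i.
C[1]: S = E(K, 0xF1) = 0xDC; 0x3D ⊕ 0xDC = 0xE1.
C[2]: S = E(K, 0xDC) = 0xC7; 0x01 ⊕ 0xC7 = 0xC6.
C[3]: S = E(K, 0xC7) = 0xB2; 0x2A ⊕ 0xB2 = 0x98.
C[4]: S = E(K, 0xB2) = 0x9D; 0x38 ⊕ 0x9D = 0xA5.
C[5]: S = E(K, 0x9D) = 0x88; 0x9A ⊕ 0x88 = 0x12.

C[1] = 0xE1, C[2] = 0xC6, C[3] = 0x98, C[4] = 0xA5, C[5] = 0x12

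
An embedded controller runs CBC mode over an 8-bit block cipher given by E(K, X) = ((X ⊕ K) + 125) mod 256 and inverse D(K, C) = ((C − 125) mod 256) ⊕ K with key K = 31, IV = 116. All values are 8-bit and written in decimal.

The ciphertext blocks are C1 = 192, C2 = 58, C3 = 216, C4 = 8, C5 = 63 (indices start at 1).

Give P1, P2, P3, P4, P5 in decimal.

P1 = 40, P2 = 98, P3 = 126, P4 = 76, P5 = 213

CBC decryption: P_i = D(K, C_i) ⊕ C_{i−1}, with C_{0} = IV.
P1: D(K, 192) = 92; 92 ⊕ 116 = 40.
P2: D(K, 58) = 162; 162 ⊕ 192 = 98.
P3: D(K, 216) = 68; 68 ⊕ 58 = 126.
P4: D(K, 8) = 148; 148 ⊕ 216 = 76.
P5: D(K, 63) = 221; 221 ⊕ 8 = 213.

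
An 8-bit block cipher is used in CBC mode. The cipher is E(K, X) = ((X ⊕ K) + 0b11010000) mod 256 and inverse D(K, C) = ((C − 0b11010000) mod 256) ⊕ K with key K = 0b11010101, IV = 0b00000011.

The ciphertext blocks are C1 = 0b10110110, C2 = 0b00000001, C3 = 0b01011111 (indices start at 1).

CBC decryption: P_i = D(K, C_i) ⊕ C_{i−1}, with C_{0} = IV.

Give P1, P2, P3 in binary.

P1 = 0b00110000, P2 = 0b01010010, P3 = 0b01011011

P1: D(K, 0b10110110) = 0b00110011; 0b00110011 ⊕ 0b00000011 = 0b00110000.
P2: D(K, 0b00000001) = 0b11100100; 0b11100100 ⊕ 0b10110110 = 0b01010010.
P3: D(K, 0b01011111) = 0b01011010; 0b01011010 ⊕ 0b00000001 = 0b01011011.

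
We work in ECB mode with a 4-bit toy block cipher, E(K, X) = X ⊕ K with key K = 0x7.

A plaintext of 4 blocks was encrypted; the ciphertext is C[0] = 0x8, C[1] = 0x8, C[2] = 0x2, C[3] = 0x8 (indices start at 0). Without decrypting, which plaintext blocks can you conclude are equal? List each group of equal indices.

P[0] = P[1] = P[3]

ECB encrypts each block independently with the same key, so equal ciphertext blocks imply equal plaintext blocks.
C[0] = C[1] = C[3] = 0x8, so P[0] = P[1] = P[3].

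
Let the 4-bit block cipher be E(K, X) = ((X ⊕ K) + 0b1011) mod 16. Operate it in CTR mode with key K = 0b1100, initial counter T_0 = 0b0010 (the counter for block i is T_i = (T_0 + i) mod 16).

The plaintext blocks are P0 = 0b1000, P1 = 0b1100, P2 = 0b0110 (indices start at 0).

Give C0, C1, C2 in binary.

C0 = 0b0001, C1 = 0b0110, C2 = 0b0101

CTR encryption: S_i = E(K, T_i) where T_i is the counter for block i; C_i = P_i ⊕ S_i.
C0: T = 0b0010, S = E(K, T) = 0b1001; 0b1000 ⊕ 0b1001 = 0b0001.
C1: T = 0b0011, S = E(K, T) = 0b1010; 0b1100 ⊕ 0b1010 = 0b0110.
C2: T = 0b0100, S = E(K, T) = 0b0011; 0b0110 ⊕ 0b0011 = 0b0101.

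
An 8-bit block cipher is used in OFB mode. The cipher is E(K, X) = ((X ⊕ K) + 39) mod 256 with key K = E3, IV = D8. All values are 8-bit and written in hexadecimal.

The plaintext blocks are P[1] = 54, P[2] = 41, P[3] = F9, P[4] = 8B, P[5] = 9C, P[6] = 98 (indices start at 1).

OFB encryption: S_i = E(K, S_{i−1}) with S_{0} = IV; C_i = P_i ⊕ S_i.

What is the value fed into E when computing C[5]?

C8

C[1]: S = E(K, D8) = 74; 54 ⊕ 74 = 20.
C[2]: S = E(K, 74) = D0; 41 ⊕ D0 = 91.
C[3]: S = E(K, D0) = 6C; F9 ⊕ 6C = 95.
C[4]: S = E(K, 6C) = C8; 8B ⊕ C8 = 43.
C[5]: S = E(K, C8) = 64; 9C ⊕ 64 = F8.
So the input to E for block [5] is C8.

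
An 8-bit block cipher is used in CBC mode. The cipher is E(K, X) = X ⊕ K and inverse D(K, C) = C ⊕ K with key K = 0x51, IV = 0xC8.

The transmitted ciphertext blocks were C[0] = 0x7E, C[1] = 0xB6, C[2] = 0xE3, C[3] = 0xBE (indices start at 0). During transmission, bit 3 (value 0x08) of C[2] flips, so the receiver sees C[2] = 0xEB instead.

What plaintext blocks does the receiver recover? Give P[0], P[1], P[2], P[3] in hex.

P[0] = 0xE7, P[1] = 0x99, P[2] = 0x0C, P[3] = 0x04

CBC decryption: P_i = D(K, C_i) ⊕ C_{i−1}, with C_{−1} = IV.
Only C[2] changed, to 0xEB. In CBC, a change in C_i garbles P_i and flips the same bit in P_{i+1}. Decrypting the received ciphertext:
P[0]: D(K, 0x7E) = 0x2F; 0x2F ⊕ 0xC8 = 0xE7.
P[1]: D(K, 0xB6) = 0xE7; 0xE7 ⊕ 0x7E = 0x99.
P[2]: D(K, 0xEB) = 0xBA; 0xBA ⊕ 0xB6 = 0x0C.
P[3]: D(K, 0xBE) = 0xEF; 0xEF ⊕ 0xEB = 0x04.
Blocks that differ from the original plaintext: P[2], P[3].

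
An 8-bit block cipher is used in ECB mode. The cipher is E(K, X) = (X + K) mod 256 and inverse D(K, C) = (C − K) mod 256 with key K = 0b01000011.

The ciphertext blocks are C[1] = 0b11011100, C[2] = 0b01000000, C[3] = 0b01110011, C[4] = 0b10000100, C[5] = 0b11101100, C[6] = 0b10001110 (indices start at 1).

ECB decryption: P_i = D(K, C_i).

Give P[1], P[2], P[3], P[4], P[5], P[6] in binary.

P[1]: D(K, 0b11011100) = 0b10011001.
P[2]: D(K, 0b01000000) = 0b11111101.
P[3]: D(K, 0b01110011) = 0b00110000.
P[4]: D(K, 0b10000100) = 0b01000001.
P[5]: D(K, 0b11101100) = 0b10101001.
P[6]: D(K, 0b10001110) = 0b01001011.

P[1] = 0b10011001, P[2] = 0b11111101, P[3] = 0b00110000, P[4] = 0b01000001, P[5] = 0b10101001, P[6] = 0b01001011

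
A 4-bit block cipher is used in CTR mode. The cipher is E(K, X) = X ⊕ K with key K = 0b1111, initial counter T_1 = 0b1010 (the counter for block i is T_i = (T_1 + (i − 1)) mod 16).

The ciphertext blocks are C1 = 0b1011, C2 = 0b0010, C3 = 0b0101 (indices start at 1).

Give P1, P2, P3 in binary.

P1 = 0b1110, P2 = 0b0110, P3 = 0b0110

CTR decryption: S_i = E(K, T_i) where T_i is the counter for block i; P_i = C_i ⊕ S_i.
P1: T = 0b1010, S = E(K, T) = 0b0101; 0b1011 ⊕ 0b0101 = 0b1110.
P2: T = 0b1011, S = E(K, T) = 0b0100; 0b0010 ⊕ 0b0100 = 0b0110.
P3: T = 0b1100, S = E(K, T) = 0b0011; 0b0101 ⊕ 0b0011 = 0b0110.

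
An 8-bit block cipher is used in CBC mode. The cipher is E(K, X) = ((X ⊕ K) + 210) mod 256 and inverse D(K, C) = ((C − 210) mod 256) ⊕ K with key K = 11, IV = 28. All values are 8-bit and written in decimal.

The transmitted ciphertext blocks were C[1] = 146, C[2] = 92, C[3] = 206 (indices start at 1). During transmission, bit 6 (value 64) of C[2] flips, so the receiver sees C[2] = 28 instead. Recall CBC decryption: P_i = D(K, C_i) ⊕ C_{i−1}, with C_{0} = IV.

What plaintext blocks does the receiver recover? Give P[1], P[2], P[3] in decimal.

P[1] = 215, P[2] = 211, P[3] = 235

Only C[2] changed, to 28. In CBC, a change in C_i garbles P_i and flips the same bit in P_{i+1}. Decrypting the received ciphertext:
P[1]: D(K, 146) = 203; 203 ⊕ 28 = 215.
P[2]: D(K, 28) = 65; 65 ⊕ 146 = 211.
P[3]: D(K, 206) = 247; 247 ⊕ 28 = 235.
Blocks that differ from the original plaintext: P[2], P[3].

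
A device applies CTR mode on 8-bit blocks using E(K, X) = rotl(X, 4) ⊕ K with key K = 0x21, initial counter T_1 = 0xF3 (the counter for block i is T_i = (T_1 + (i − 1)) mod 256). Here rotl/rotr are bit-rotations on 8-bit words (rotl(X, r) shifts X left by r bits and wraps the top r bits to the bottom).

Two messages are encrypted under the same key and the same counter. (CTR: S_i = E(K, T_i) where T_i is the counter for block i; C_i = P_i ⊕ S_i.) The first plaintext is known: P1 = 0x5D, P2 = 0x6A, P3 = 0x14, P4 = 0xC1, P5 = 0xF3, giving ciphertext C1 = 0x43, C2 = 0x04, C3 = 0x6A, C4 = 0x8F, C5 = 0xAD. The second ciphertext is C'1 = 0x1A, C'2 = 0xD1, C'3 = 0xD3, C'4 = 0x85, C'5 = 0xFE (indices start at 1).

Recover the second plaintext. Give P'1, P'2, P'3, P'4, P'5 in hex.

P'1 = 0x04, P'2 = 0xBF, P'3 = 0xAD, P'4 = 0xCB, P'5 = 0xA0

In CTR with a reused counter, both messages share the same keystream S_i, so C_i ⊕ C'_i = P_i ⊕ P'_i and thus P'_i = P_i ⊕ C_i ⊕ C'_i.
P'1: 0x5D ⊕ 0x43 ⊕ 0x1A = 0x04.
P'2: 0x6A ⊕ 0x04 ⊕ 0xD1 = 0xBF.
P'3: 0x14 ⊕ 0x6A ⊕ 0xD3 = 0xAD.
P'4: 0xC1 ⊕ 0x8F ⊕ 0x85 = 0xCB.
P'5: 0xF3 ⊕ 0xAD ⊕ 0xFE = 0xA0.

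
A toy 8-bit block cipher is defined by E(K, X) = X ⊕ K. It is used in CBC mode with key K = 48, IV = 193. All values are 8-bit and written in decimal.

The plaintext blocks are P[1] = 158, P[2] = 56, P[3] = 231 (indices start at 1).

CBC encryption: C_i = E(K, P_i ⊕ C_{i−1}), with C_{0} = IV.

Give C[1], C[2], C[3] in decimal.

C[1] = 111, C[2] = 103, C[3] = 176

C[1]: P[1] ⊕ 193 = 95; E(K, 95) = 111.
C[2]: P[2] ⊕ 111 = 87; E(K, 87) = 103.
C[3]: P[3] ⊕ 103 = 128; E(K, 128) = 176.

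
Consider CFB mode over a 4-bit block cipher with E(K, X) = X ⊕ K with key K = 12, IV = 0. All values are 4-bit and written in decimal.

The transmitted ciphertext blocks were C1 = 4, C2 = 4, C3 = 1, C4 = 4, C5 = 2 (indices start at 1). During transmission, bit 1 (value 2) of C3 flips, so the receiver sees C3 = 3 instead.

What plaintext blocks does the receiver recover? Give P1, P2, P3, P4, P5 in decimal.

P1 = 8, P2 = 12, P3 = 11, P4 = 11, P5 = 10

CFB decryption: P_i = C_i ⊕ E(K, C_{i−1}), with C_{0} = IV.
Only C3 changed, to 3. In CFB, a change in C_i flips the same bit in P_i and garbles P_{i+1}. Decrypting the received ciphertext:
P1: E(K, 0) = 12; 4 ⊕ 12 = 8.
P2: E(K, 4) = 8; 4 ⊕ 8 = 12.
P3: E(K, 4) = 8; 3 ⊕ 8 = 11.
P4: E(K, 3) = 15; 4 ⊕ 15 = 11.
P5: E(K, 4) = 8; 2 ⊕ 8 = 10.
Blocks that differ from the original plaintext: P3, P4.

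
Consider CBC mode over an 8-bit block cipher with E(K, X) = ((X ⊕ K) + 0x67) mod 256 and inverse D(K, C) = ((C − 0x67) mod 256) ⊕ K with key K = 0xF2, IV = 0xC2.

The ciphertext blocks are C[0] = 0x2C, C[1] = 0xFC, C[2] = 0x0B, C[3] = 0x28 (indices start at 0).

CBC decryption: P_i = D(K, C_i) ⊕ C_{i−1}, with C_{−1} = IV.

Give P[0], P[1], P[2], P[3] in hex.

P[0]: D(K, 0x2C) = 0x37; 0x37 ⊕ 0xC2 = 0xF5.
P[1]: D(K, 0xFC) = 0x67; 0x67 ⊕ 0x2C = 0x4B.
P[2]: D(K, 0x0B) = 0x56; 0x56 ⊕ 0xFC = 0xAA.
P[3]: D(K, 0x28) = 0x33; 0x33 ⊕ 0x0B = 0x38.

P[0] = 0xF5, P[1] = 0x4B, P[2] = 0xAA, P[3] = 0x38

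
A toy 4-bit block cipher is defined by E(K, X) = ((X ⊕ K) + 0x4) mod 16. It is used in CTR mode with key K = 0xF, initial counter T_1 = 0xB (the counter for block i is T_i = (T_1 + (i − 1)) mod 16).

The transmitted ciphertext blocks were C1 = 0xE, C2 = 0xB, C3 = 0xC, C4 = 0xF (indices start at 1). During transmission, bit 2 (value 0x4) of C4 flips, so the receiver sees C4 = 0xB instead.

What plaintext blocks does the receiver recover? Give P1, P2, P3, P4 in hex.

P1 = 0x6, P2 = 0xC, P3 = 0xA, P4 = 0xE

CTR decryption: S_i = E(K, T_i) where T_i is the counter for block i; P_i = C_i ⊕ S_i.
Only C4 changed, to 0xB. In CTR, a change in C_i flips the same bit in P_i only; the keystream is unaffected. Decrypting the received ciphertext:
P1: T = 0xB, S = E(K, T) = 0x8; 0xE ⊕ 0x8 = 0x6.
P2: T = 0xC, S = E(K, T) = 0x7; 0xB ⊕ 0x7 = 0xC.
P3: T = 0xD, S = E(K, T) = 0x6; 0xC ⊕ 0x6 = 0xA.
P4: T = 0xE, S = E(K, T) = 0x5; 0xB ⊕ 0x5 = 0xE.
Blocks that differ from the original plaintext: P4.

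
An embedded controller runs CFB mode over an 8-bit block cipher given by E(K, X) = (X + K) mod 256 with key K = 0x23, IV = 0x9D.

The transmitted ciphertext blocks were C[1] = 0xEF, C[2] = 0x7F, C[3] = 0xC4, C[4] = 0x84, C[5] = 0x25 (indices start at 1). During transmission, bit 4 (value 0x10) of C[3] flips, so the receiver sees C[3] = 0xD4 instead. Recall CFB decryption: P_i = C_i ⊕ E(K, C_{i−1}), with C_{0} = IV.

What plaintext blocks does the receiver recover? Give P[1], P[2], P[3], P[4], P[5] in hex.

P[1] = 0x2F, P[2] = 0x6D, P[3] = 0x76, P[4] = 0x73, P[5] = 0x82

Only C[3] changed, to 0xD4. In CFB, a change in C_i flips the same bit in P_i and garbles P_{i+1}. Decrypting the received ciphertext:
P[1]: E(K, 0x9D) = 0xC0; 0xEF ⊕ 0xC0 = 0x2F.
P[2]: E(K, 0xEF) = 0x12; 0x7F ⊕ 0x12 = 0x6D.
P[3]: E(K, 0x7F) = 0xA2; 0xD4 ⊕ 0xA2 = 0x76.
P[4]: E(K, 0xD4) = 0xF7; 0x84 ⊕ 0xF7 = 0x73.
P[5]: E(K, 0x84) = 0xA7; 0x25 ⊕ 0xA7 = 0x82.
Blocks that differ from the original plaintext: P[3], P[4].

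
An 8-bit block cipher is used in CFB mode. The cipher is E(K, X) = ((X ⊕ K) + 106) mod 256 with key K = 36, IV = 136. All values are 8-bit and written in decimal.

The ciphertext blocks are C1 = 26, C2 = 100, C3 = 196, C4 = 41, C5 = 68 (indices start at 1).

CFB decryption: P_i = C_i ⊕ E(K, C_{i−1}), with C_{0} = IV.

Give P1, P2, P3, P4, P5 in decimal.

P1: E(K, 136) = 22; 26 ⊕ 22 = 12.
P2: E(K, 26) = 168; 100 ⊕ 168 = 204.
P3: E(K, 100) = 170; 196 ⊕ 170 = 110.
P4: E(K, 196) = 74; 41 ⊕ 74 = 99.
P5: E(K, 41) = 119; 68 ⊕ 119 = 51.

P1 = 12, P2 = 204, P3 = 110, P4 = 99, P5 = 51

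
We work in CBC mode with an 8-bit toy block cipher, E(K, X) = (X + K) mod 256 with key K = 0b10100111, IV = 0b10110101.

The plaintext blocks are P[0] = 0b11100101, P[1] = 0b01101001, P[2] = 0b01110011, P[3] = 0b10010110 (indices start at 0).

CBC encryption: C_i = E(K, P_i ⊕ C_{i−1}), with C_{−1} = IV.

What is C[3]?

C[3] = 0b11110010

C[0]: P[0] ⊕ 0b10110101 = 0b01010000; E(K, 0b01010000) = 0b11110111.
C[1]: P[1] ⊕ 0b11110111 = 0b10011110; E(K, 0b10011110) = 0b01000101.
C[2]: P[2] ⊕ 0b01000101 = 0b00110110; E(K, 0b00110110) = 0b11011101.
C[3]: P[3] ⊕ 0b11011101 = 0b01001011; E(K, 0b01001011) = 0b11110010.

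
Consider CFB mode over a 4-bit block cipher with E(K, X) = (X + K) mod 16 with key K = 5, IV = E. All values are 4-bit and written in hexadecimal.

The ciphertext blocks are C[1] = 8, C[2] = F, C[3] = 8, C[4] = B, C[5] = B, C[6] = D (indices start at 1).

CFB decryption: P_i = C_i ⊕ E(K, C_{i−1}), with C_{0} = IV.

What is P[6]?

P[6]: E(K, B) = 0; D ⊕ 0 = D.

P[6] = D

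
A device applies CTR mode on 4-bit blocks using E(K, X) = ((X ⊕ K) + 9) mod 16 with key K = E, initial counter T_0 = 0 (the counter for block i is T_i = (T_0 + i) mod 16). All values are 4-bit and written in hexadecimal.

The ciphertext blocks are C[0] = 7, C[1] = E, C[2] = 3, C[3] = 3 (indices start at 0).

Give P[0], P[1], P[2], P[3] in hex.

CTR decryption: S_i = E(K, T_i) where T_i is the counter for block i; P_i = C_i ⊕ S_i.
P[0]: T = 0, S = E(K, T) = 7; 7 ⊕ 7 = 0.
P[1]: T = 1, S = E(K, T) = 8; E ⊕ 8 = 6.
P[2]: T = 2, S = E(K, T) = 5; 3 ⊕ 5 = 6.
P[3]: T = 3, S = E(K, T) = 6; 3 ⊕ 6 = 5.

P[0] = 0, P[1] = 6, P[2] = 6, P[3] = 5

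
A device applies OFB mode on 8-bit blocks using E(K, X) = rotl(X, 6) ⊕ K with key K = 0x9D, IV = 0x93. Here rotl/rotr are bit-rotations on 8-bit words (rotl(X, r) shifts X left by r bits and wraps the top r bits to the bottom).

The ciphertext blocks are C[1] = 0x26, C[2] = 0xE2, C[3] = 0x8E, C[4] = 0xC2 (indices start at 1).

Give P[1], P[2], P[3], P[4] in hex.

OFB decryption: S_i = E(K, S_{i−1}) with S_{0} = IV; P_i = C_i ⊕ S_i.
P[1]: S = E(K, 0x93) = 0x79; 0x26 ⊕ 0x79 = 0x5F.
P[2]: S = E(K, 0x79) = 0xC3; 0xE2 ⊕ 0xC3 = 0x21.
P[3]: S = E(K, 0xC3) = 0x6D; 0x8E ⊕ 0x6D = 0xE3.
P[4]: S = E(K, 0x6D) = 0xC6; 0xC2 ⊕ 0xC6 = 0x04.

P[1] = 0x5F, P[2] = 0x21, P[3] = 0xE3, P[4] = 0x04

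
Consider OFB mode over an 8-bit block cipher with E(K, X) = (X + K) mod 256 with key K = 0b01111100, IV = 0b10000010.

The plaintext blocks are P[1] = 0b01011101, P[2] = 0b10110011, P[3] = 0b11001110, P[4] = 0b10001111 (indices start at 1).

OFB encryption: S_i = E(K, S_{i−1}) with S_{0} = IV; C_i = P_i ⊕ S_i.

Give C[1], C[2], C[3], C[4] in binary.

C[1] = 0b10100011, C[2] = 0b11001001, C[3] = 0b00111000, C[4] = 0b11111101

C[1]: S = E(K, 0b10000010) = 0b11111110; 0b01011101 ⊕ 0b11111110 = 0b10100011.
C[2]: S = E(K, 0b11111110) = 0b01111010; 0b10110011 ⊕ 0b01111010 = 0b11001001.
C[3]: S = E(K, 0b01111010) = 0b11110110; 0b11001110 ⊕ 0b11110110 = 0b00111000.
C[4]: S = E(K, 0b11110110) = 0b01110010; 0b10001111 ⊕ 0b01110010 = 0b11111101.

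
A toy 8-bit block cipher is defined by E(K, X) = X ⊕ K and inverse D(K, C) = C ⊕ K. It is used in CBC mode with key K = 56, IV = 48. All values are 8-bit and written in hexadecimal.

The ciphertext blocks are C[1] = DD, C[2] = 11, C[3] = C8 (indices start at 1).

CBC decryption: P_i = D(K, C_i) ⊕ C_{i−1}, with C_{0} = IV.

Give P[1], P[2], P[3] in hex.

P[1] = C3, P[2] = 9A, P[3] = 8F

P[1]: D(K, DD) = 8B; 8B ⊕ 48 = C3.
P[2]: D(K, 11) = 47; 47 ⊕ DD = 9A.
P[3]: D(K, C8) = 9E; 9E ⊕ 11 = 8F.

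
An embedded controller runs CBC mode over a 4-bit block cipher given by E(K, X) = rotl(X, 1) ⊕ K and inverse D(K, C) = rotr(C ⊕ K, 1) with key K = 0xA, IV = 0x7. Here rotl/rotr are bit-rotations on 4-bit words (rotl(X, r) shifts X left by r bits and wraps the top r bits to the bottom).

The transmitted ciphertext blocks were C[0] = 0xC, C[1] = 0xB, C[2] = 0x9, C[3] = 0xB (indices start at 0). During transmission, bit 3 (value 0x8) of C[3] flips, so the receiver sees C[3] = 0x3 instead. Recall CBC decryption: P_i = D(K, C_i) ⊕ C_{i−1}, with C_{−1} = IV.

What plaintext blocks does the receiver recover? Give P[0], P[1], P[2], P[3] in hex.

Only C[3] changed, to 0x3. In CBC, a change in C_i garbles P_i and flips the same bit in P_{i+1}. Decrypting the received ciphertext:
P[0]: D(K, 0xC) = 0x3; 0x3 ⊕ 0x7 = 0x4.
P[1]: D(K, 0xB) = 0x8; 0x8 ⊕ 0xC = 0x4.
P[2]: D(K, 0x9) = 0x9; 0x9 ⊕ 0xB = 0x2.
P[3]: D(K, 0x3) = 0xC; 0xC ⊕ 0x9 = 0x5.
Blocks that differ from the original plaintext: P[3].

P[0] = 0x4, P[1] = 0x4, P[2] = 0x2, P[3] = 0x5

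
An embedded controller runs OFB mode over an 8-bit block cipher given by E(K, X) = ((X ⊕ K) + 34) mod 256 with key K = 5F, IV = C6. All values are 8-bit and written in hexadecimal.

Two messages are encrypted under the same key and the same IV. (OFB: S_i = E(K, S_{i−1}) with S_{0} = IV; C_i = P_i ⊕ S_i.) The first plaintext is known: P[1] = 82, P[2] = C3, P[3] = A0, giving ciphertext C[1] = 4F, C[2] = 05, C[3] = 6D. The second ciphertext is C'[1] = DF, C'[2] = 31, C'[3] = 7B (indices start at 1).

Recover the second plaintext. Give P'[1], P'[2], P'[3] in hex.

P'[1] = 12, P'[2] = F7, P'[3] = B6

In OFB with a reused IV, both messages share the same keystream S_i, so C_i ⊕ C'_i = P_i ⊕ P'_i and thus P'_i = P_i ⊕ C_i ⊕ C'_i.
P'[1]: 82 ⊕ 4F ⊕ DF = 12.
P'[2]: C3 ⊕ 05 ⊕ 31 = F7.
P'[3]: A0 ⊕ 6D ⊕ 7B = B6.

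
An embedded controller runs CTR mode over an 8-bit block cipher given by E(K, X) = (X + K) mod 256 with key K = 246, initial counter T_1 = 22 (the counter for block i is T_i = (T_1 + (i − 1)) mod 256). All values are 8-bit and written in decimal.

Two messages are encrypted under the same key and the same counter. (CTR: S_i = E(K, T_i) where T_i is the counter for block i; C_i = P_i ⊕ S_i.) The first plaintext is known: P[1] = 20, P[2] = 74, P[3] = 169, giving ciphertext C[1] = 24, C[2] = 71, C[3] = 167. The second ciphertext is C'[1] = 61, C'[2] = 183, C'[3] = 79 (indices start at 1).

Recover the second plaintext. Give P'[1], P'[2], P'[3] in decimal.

In CTR with a reused counter, both messages share the same keystream S_i, so C_i ⊕ C'_i = P_i ⊕ P'_i and thus P'_i = P_i ⊕ C_i ⊕ C'_i.
P'[1]: 20 ⊕ 24 ⊕ 61 = 49.
P'[2]: 74 ⊕ 71 ⊕ 183 = 186.
P'[3]: 169 ⊕ 167 ⊕ 79 = 65.

P'[1] = 49, P'[2] = 186, P'[3] = 65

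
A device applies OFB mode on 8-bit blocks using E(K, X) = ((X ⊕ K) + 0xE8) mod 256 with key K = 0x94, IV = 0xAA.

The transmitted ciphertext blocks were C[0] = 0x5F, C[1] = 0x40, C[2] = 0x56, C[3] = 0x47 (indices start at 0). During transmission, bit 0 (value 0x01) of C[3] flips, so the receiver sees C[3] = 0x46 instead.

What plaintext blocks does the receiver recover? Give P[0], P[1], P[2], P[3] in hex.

OFB decryption: S_i = E(K, S_{i−1}) with S_{−1} = IV; P_i = C_i ⊕ S_i.
Only C[3] changed, to 0x46. In OFB, a change in C_i flips the same bit in P_i only; the keystream is unaffected. Decrypting the received ciphertext:
P[0]: S = E(K, 0xAA) = 0x26; 0x5F ⊕ 0x26 = 0x79.
P[1]: S = E(K, 0x26) = 0x9A; 0x40 ⊕ 0x9A = 0xDA.
P[2]: S = E(K, 0x9A) = 0xF6; 0x56 ⊕ 0xF6 = 0xA0.
P[3]: S = E(K, 0xF6) = 0x4A; 0x46 ⊕ 0x4A = 0x0C.
Blocks that differ from the original plaintext: P[3].

P[0] = 0x79, P[1] = 0xDA, P[2] = 0xA0, P[3] = 0x0C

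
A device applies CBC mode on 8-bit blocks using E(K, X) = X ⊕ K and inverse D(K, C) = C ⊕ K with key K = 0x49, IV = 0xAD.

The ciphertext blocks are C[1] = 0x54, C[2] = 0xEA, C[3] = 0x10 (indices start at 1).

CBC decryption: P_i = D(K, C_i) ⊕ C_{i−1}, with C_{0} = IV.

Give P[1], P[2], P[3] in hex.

P[1]: D(K, 0x54) = 0x1D; 0x1D ⊕ 0xAD = 0xB0.
P[2]: D(K, 0xEA) = 0xA3; 0xA3 ⊕ 0x54 = 0xF7.
P[3]: D(K, 0x10) = 0x59; 0x59 ⊕ 0xEA = 0xB3.

P[1] = 0xB0, P[2] = 0xF7, P[3] = 0xB3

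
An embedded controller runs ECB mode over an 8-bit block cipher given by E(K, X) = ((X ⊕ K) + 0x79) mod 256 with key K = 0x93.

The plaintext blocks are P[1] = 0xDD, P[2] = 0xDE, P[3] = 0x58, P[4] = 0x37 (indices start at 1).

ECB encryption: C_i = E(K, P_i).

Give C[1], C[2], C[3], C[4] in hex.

C[1] = 0xC7, C[2] = 0xC6, C[3] = 0x44, C[4] = 0x1D

C[1]: E(K, 0xDD) = 0xC7.
C[2]: E(K, 0xDE) = 0xC6.
C[3]: E(K, 0x58) = 0x44.
C[4]: E(K, 0x37) = 0x1D.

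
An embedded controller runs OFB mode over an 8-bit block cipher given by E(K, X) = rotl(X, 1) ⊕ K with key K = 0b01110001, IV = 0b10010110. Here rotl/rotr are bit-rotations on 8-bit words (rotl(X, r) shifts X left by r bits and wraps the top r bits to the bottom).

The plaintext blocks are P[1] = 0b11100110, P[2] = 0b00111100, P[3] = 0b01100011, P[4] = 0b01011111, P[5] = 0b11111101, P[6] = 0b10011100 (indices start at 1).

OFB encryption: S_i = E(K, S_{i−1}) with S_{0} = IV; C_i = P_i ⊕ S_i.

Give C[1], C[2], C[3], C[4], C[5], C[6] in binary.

C[1] = 0b10111010, C[2] = 0b11110101, C[3] = 0b10000001, C[4] = 0b11101011, C[5] = 0b11100101, C[6] = 0b11011101

C[1]: S = E(K, 0b10010110) = 0b01011100; 0b11100110 ⊕ 0b01011100 = 0b10111010.
C[2]: S = E(K, 0b01011100) = 0b11001001; 0b00111100 ⊕ 0b11001001 = 0b11110101.
C[3]: S = E(K, 0b11001001) = 0b11100010; 0b01100011 ⊕ 0b11100010 = 0b10000001.
C[4]: S = E(K, 0b11100010) = 0b10110100; 0b01011111 ⊕ 0b10110100 = 0b11101011.
C[5]: S = E(K, 0b10110100) = 0b00011000; 0b11111101 ⊕ 0b00011000 = 0b11100101.
C[6]: S = E(K, 0b00011000) = 0b01000001; 0b10011100 ⊕ 0b01000001 = 0b11011101.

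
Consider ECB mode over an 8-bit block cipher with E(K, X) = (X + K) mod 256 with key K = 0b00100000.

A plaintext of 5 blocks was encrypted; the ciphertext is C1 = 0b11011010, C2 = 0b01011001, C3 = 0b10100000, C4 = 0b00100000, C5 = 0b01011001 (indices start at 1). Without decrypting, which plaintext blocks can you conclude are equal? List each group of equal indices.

P2 = P5

ECB encrypts each block independently with the same key, so equal ciphertext blocks imply equal plaintext blocks.
C2 = C5 = 0b01011001, so P2 = P5.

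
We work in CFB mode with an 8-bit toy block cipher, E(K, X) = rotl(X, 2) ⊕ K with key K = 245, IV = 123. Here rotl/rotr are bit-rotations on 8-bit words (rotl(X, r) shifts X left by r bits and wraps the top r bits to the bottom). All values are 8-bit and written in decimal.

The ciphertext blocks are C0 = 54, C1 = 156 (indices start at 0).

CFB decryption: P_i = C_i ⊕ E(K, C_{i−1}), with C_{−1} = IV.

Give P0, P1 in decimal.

P0: E(K, 123) = 24; 54 ⊕ 24 = 46.
P1: E(K, 54) = 45; 156 ⊕ 45 = 177.

P0 = 46, P1 = 177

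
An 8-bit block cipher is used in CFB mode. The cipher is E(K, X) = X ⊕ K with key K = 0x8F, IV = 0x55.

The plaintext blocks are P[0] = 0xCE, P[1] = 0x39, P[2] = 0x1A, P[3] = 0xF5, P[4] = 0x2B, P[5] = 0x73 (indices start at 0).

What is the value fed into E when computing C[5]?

0xE9

CFB encryption: C_i = P_i ⊕ E(K, C_{i−1}), with C_{−1} = IV.
C[0]: E(K, 0x55) = 0xDA; 0xCE ⊕ 0xDA = 0x14.
C[1]: E(K, 0x14) = 0x9B; 0x39 ⊕ 0x9B = 0xA2.
C[2]: E(K, 0xA2) = 0x2D; 0x1A ⊕ 0x2D = 0x37.
C[3]: E(K, 0x37) = 0xB8; 0xF5 ⊕ 0xB8 = 0x4D.
C[4]: E(K, 0x4D) = 0xC2; 0x2B ⊕ 0xC2 = 0xE9.
C[5]: E(K, 0xE9) = 0x66; 0x73 ⊕ 0x66 = 0x15.
So the input to E for block [5] is 0xE9.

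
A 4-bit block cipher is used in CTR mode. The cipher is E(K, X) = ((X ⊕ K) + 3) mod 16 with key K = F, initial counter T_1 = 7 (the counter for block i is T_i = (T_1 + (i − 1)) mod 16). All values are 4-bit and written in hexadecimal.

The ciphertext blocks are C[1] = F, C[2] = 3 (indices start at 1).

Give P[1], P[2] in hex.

CTR decryption: S_i = E(K, T_i) where T_i is the counter for block i; P_i = C_i ⊕ S_i.
P[1]: T = 7, S = E(K, T) = B; F ⊕ B = 4.
P[2]: T = 8, S = E(K, T) = A; 3 ⊕ A = 9.

P[1] = 4, P[2] = 9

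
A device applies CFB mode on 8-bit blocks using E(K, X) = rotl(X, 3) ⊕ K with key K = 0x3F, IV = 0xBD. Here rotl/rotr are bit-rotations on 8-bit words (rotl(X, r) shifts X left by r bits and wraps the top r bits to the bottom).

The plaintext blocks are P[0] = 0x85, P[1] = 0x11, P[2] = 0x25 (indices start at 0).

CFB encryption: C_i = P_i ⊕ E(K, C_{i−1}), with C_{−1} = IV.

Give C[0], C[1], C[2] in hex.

C[0]: E(K, 0xBD) = 0xD2; 0x85 ⊕ 0xD2 = 0x57.
C[1]: E(K, 0x57) = 0x85; 0x11 ⊕ 0x85 = 0x94.
C[2]: E(K, 0x94) = 0x9B; 0x25 ⊕ 0x9B = 0xBE.

C[0] = 0x57, C[1] = 0x94, C[2] = 0xBE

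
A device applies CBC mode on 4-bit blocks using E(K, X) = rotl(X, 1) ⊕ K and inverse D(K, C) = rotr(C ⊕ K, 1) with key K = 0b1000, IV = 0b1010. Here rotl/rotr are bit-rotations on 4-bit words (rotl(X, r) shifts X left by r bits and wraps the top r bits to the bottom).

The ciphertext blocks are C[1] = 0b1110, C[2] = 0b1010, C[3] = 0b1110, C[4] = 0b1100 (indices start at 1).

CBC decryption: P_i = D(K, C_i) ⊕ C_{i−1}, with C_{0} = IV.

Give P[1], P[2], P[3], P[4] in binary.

P[1] = 0b1001, P[2] = 0b1111, P[3] = 0b1001, P[4] = 0b1100

P[1]: D(K, 0b1110) = 0b0011; 0b0011 ⊕ 0b1010 = 0b1001.
P[2]: D(K, 0b1010) = 0b0001; 0b0001 ⊕ 0b1110 = 0b1111.
P[3]: D(K, 0b1110) = 0b0011; 0b0011 ⊕ 0b1010 = 0b1001.
P[4]: D(K, 0b1100) = 0b0010; 0b0010 ⊕ 0b1110 = 0b1100.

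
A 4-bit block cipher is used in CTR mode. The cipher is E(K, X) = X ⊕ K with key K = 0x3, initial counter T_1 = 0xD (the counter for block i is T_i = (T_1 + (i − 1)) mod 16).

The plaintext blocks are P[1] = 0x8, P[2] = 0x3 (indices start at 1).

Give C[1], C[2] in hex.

CTR encryption: S_i = E(K, T_i) where T_i is the counter for block i; C_i = P_i ⊕ S_i.
C[1]: T = 0xD, S = E(K, T) = 0xE; 0x8 ⊕ 0xE = 0x6.
C[2]: T = 0xE, S = E(K, T) = 0xD; 0x3 ⊕ 0xD = 0xE.

C[1] = 0x6, C[2] = 0xE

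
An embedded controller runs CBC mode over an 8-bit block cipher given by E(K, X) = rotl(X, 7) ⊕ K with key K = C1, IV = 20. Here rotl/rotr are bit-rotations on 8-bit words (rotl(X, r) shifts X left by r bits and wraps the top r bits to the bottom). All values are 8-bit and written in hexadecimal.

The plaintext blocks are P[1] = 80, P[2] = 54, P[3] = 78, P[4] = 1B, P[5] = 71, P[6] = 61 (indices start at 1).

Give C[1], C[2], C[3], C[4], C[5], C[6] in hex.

CBC encryption: C_i = E(K, P_i ⊕ C_{i−1}), with C_{0} = IV.
C[1]: P[1] ⊕ 20 = A0; E(K, A0) = 91.
C[2]: P[2] ⊕ 91 = C5; E(K, C5) = 23.
C[3]: P[3] ⊕ 23 = 5B; E(K, 5B) = 6C.
C[4]: P[4] ⊕ 6C = 77; E(K, 77) = 7A.
C[5]: P[5] ⊕ 7A = 0B; E(K, 0B) = 44.
C[6]: P[6] ⊕ 44 = 25; E(K, 25) = 53.

C[1] = 91, C[2] = 23, C[3] = 6C, C[4] = 7A, C[5] = 44, C[6] = 53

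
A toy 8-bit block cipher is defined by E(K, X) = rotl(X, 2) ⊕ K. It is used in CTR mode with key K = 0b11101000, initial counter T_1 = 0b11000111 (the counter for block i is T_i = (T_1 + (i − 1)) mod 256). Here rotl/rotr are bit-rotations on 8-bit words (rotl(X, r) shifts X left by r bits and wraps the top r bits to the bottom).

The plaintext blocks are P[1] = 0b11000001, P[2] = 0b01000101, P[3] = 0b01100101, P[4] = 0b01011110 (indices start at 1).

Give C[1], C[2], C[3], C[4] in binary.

C[1] = 0b00110110, C[2] = 0b10001110, C[3] = 0b10101010, C[4] = 0b10011101

CTR encryption: S_i = E(K, T_i) where T_i is the counter for block i; C_i = P_i ⊕ S_i.
C[1]: T = 0b11000111, S = E(K, T) = 0b11110111; 0b11000001 ⊕ 0b11110111 = 0b00110110.
C[2]: T = 0b11001000, S = E(K, T) = 0b11001011; 0b01000101 ⊕ 0b11001011 = 0b10001110.
C[3]: T = 0b11001001, S = E(K, T) = 0b11001111; 0b01100101 ⊕ 0b11001111 = 0b10101010.
C[4]: T = 0b11001010, S = E(K, T) = 0b11000011; 0b01011110 ⊕ 0b11000011 = 0b10011101.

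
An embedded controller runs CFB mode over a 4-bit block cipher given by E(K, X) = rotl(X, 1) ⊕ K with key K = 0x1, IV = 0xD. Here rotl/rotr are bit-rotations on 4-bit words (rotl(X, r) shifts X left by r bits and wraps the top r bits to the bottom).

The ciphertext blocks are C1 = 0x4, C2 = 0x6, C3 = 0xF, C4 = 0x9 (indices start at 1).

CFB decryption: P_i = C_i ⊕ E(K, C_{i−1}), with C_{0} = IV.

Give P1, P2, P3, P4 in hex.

P1 = 0xE, P2 = 0xF, P3 = 0x2, P4 = 0x7

P1: E(K, 0xD) = 0xA; 0x4 ⊕ 0xA = 0xE.
P2: E(K, 0x4) = 0x9; 0x6 ⊕ 0x9 = 0xF.
P3: E(K, 0x6) = 0xD; 0xF ⊕ 0xD = 0x2.
P4: E(K, 0xF) = 0xE; 0x9 ⊕ 0xE = 0x7.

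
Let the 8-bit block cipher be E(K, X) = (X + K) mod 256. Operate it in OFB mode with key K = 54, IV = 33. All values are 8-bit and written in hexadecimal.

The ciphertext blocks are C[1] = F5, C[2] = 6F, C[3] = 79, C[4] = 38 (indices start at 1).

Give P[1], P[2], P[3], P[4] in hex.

P[1] = 72, P[2] = B4, P[3] = 56, P[4] = BB

OFB decryption: S_i = E(K, S_{i−1}) with S_{0} = IV; P_i = C_i ⊕ S_i.
P[1]: S = E(K, 33) = 87; F5 ⊕ 87 = 72.
P[2]: S = E(K, 87) = DB; 6F ⊕ DB = B4.
P[3]: S = E(K, DB) = 2F; 79 ⊕ 2F = 56.
P[4]: S = E(K, 2F) = 83; 38 ⊕ 83 = BB.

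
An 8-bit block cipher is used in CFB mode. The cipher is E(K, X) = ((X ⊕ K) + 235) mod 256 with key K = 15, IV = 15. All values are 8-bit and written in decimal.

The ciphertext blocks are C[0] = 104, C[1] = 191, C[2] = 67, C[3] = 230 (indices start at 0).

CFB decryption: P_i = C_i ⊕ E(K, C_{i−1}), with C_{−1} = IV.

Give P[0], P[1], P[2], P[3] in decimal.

P[0]: E(K, 15) = 235; 104 ⊕ 235 = 131.
P[1]: E(K, 104) = 82; 191 ⊕ 82 = 237.
P[2]: E(K, 191) = 155; 67 ⊕ 155 = 216.
P[3]: E(K, 67) = 55; 230 ⊕ 55 = 209.

P[0] = 131, P[1] = 237, P[2] = 216, P[3] = 209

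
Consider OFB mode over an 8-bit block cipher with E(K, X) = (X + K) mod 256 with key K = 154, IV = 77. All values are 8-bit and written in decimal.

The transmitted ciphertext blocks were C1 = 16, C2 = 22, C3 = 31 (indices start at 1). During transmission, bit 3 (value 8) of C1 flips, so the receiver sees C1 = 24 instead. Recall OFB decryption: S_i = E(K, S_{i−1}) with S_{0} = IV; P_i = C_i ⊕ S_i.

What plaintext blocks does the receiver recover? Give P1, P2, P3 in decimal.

P1 = 255, P2 = 151, P3 = 4

Only C1 changed, to 24. In OFB, a change in C_i flips the same bit in P_i only; the keystream is unaffected. Decrypting the received ciphertext:
P1: S = E(K, 77) = 231; 24 ⊕ 231 = 255.
P2: S = E(K, 231) = 129; 22 ⊕ 129 = 151.
P3: S = E(K, 129) = 27; 31 ⊕ 27 = 4.
Blocks that differ from the original plaintext: P1.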